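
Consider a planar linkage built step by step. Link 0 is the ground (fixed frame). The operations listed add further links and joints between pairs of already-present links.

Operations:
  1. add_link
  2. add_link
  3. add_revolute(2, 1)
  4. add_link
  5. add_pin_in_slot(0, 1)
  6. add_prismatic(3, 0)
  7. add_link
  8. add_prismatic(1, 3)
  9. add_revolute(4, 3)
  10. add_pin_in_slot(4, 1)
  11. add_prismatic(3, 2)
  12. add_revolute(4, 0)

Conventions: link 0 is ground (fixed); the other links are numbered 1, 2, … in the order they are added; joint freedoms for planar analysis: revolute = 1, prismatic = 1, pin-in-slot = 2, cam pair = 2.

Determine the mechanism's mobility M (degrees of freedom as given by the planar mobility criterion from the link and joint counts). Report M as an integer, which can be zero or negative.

L=1 J1=0 J2=0
add link → L=2 J1=0 J2=0
add link → L=3 J1=0 J2=0
R@2,1 dof=1 J1 → L=3 J1=1 J2=0
add link → L=4 J1=1 J2=0
PS@0,1 dof=2 J2 → L=4 J1=1 J2=1
P@3,0 dof=1 J1 → L=4 J1=2 J2=1
add link → L=5 J1=2 J2=1
P@1,3 dof=1 J1 → L=5 J1=3 J2=1
R@4,3 dof=1 J1 → L=5 J1=4 J2=1
PS@4,1 dof=2 J2 → L=5 J1=4 J2=2
P@3,2 dof=1 J1 → L=5 J1=5 J2=2
R@4,0 dof=1 J1 → L=5 J1=6 J2=2
M=3(L−1)−2J1−J2=3·4−2·6−2=-2

M = -2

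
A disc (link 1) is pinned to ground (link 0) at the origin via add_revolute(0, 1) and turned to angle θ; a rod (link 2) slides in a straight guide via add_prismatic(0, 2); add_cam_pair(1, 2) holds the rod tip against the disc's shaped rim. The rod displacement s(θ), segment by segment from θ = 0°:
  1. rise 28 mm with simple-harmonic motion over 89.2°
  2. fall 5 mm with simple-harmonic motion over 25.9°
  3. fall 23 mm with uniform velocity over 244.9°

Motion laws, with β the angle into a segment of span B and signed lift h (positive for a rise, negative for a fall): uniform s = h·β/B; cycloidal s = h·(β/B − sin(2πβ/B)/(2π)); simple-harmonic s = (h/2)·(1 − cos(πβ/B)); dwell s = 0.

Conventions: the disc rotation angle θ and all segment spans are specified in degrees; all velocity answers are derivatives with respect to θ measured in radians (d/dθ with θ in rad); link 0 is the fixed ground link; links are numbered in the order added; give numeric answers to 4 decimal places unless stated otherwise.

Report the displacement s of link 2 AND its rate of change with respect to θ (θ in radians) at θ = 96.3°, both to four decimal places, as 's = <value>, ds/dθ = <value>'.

segment 1 (0° to 89.2°, simple-harmonic, h = 28) is passed completely: s = 0.0000 + (28) = 28.0000
θ = 96.3° falls in segment 2 (89.2° to 115.1°, simple-harmonic, h = -5): β = 96.3 − 89.2 = 7.1°, B = 25.9°; Δs = -5/2·(1 − cos(π·0.2741)) = -0.8712; s = 28.0000 − 0.8712 = 27.1288
velocity in seg [89.2°–115.1°] (simple-harmonic), θ in radians: β = 7.1° = 0.1239 rad, B = 25.9° = 0.4520 rad; ds/dθ = (πh/(2B)) sin(πβ/B) = (π·(-5)/(2·0.4520)) sin(π·0.2741) = -13.180842 mm/rad

s = 27.1288, ds/dθ = -13.1808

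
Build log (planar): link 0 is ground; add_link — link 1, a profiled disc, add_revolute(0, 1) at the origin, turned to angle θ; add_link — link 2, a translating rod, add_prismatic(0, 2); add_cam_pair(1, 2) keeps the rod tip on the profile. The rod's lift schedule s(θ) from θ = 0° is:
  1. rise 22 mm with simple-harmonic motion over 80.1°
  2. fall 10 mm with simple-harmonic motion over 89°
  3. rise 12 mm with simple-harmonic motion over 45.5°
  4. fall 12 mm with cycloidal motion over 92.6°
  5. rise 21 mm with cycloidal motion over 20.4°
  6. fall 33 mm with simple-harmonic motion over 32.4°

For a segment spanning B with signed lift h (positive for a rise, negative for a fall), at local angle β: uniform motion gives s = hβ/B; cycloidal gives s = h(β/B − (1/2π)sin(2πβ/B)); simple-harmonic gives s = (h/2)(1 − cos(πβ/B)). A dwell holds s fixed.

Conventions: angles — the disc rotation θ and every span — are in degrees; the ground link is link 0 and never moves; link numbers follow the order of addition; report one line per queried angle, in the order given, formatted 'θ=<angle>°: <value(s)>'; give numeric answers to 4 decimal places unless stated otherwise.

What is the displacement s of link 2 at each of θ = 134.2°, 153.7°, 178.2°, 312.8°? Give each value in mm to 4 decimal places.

seg 1 [0°–80.1°] simple-harmonic, h=22: full span → s += 22 → s = 22.0000
seg 2 [80.1°–169.1°] simple-harmonic, h=-10: θ=134.2° here. β=54.1, B=89. -10/2·(1 − cos(π·0.6079)) = -6.6621 → s = 15.3379
seg 2 [80.1°–169.1°] simple-harmonic, h=-10: θ=153.7° here. β=73.6, B=89. -10/2·(1 − cos(π·0.8270)) = -9.2793 → s = 12.7207
seg 2 [80.1°–169.1°] simple-harmonic, h=-10: full span → s += -10 → s = 12.0000
seg 3 [169.1°–214.6°] simple-harmonic, h=12: θ=178.2° here. β=9.1, B=45.5. 12/2·(1 − cos(π·0.2000)) = 1.1459 → s = 13.1459
seg 3 [169.1°–214.6°] simple-harmonic, h=12: full span → s += 12 → s = 24.0000
seg 4 [214.6°–307.2°] cycloidal, h=-12: full span → s += -12 → s = 12.0000
seg 5 [307.2°–327.6°] cycloidal, h=21: θ=312.8° here. β=5.6, B=20.4. 21·(0.2745 − sin(2π·0.2745)/(2π)) = 2.4620 → s = 14.4620

θ=134.2°: 15.3379
θ=153.7°: 12.7207
θ=178.2°: 13.1459
θ=312.8°: 14.4620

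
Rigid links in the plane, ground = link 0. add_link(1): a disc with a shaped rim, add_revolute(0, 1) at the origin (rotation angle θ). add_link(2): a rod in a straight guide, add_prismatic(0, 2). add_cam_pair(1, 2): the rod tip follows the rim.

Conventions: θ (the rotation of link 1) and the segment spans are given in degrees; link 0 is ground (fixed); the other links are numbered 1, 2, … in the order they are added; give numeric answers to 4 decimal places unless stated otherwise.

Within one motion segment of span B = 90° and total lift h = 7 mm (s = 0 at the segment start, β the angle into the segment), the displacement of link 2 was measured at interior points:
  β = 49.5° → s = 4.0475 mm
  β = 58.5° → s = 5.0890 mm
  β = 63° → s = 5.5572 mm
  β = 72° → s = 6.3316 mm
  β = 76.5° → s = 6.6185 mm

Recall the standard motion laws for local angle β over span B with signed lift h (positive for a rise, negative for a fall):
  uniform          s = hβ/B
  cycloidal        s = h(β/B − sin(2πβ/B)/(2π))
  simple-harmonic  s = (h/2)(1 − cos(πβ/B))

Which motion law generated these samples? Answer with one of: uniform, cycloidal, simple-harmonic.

candidates at β/B = r: uniform s = h·r (linear in β); cycloidal s = h·(r − sin(2πr)/(2π)); simple-harmonic s = (h/2)(1 − cos(πr))
β=49.5°: printed 4.0475 | uniform 3.8500, cycloidal 4.1943, simple-harmonic 4.0475
β=58.5°: printed 5.0890 | uniform 4.5500, cycloidal 5.4513, simple-harmonic 5.0890
β=63°: printed 5.5572 | uniform 4.9000, cycloidal 5.9596, simple-harmonic 5.5572
β=72°: printed 6.3316 | uniform 5.6000, cycloidal 6.6596, simple-harmonic 6.3316
β=76.5°: printed 6.6185 | uniform 5.9500, cycloidal 6.8513, simple-harmonic 6.6185
only one law matches every sample → simple-harmonic

simple-harmonic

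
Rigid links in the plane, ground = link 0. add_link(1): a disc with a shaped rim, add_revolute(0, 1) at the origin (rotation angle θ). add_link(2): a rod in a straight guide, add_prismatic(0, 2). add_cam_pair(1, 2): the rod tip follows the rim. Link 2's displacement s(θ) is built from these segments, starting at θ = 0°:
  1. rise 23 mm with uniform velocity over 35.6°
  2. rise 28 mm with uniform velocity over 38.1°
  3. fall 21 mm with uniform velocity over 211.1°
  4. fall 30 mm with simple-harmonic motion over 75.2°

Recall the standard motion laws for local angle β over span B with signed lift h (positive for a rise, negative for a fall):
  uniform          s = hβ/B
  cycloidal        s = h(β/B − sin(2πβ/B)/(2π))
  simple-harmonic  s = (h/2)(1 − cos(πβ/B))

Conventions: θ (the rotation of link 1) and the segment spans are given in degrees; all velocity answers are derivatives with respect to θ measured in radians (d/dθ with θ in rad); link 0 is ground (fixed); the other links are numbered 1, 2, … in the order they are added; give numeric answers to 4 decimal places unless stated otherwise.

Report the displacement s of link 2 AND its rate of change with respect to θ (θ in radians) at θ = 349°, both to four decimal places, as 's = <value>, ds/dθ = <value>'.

segment 1 (0° to 35.6°, uniform, h = 23) is passed completely: s = 0.0000 + (23) = 23.0000
segment 2 (35.6° to 73.7°, uniform, h = 28) is passed completely: s = 23.0000 + (28) = 51.0000
segment 3 (73.7° to 284.8°, uniform, h = -21) is passed completely: s = 51.0000 + (-21) = 30.0000
θ = 349° falls in segment 4 (284.8° to 360°, simple-harmonic, h = -30): β = 349 − 284.8 = 64.2°, B = 75.2°; Δs = -30/2·(1 − cos(π·0.8537)) = -28.4438; s = 30.0000 − 28.4438 = 1.5562
velocity in seg [284.8°–360°] (simple-harmonic), θ in radians: β = 64.2° = 1.1205 rad, B = 75.2° = 1.3125 rad; ds/dθ = (πh/(2B)) sin(πβ/B) = (π·(-30)/(2·1.3125)) sin(π·0.8537) = -15.924873 mm/rad

s = 1.5562, ds/dθ = -15.9249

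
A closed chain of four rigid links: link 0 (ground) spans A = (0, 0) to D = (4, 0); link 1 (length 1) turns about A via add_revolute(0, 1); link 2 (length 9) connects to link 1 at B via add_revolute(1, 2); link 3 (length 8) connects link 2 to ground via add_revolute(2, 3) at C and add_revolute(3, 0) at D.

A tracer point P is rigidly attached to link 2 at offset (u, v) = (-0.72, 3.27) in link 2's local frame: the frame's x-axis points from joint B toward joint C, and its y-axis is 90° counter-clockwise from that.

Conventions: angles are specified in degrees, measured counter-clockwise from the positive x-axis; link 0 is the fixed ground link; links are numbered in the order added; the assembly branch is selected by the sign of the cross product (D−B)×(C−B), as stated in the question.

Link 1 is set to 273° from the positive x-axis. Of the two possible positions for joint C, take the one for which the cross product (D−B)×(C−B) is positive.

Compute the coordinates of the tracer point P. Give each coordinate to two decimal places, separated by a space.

A=(0,0), D=(4.00,0)
B = A + 1.00·(cos273°, sin273°) = (0.0523, -0.9986)
|BD| = 4.0720
circle(B,9.00) ∩ circle(D,8.00): a=4.1234, h=7.9998
  candidates: C₊=(2.0879,7.7681) cross=32.575; C₋=(6.0117,-7.7429) cross=-32.575
  branch + wants cross > 0 → take C=(2.0879,7.7681) (cross=32.575)
ex = (C−B)/|BC| = (0.2262,0.9741); ey = (-0.9741,0.2262)
P = B + -0.72·ex + 3.27·ey = (-3.2958,-0.9604)

-3.30 -0.96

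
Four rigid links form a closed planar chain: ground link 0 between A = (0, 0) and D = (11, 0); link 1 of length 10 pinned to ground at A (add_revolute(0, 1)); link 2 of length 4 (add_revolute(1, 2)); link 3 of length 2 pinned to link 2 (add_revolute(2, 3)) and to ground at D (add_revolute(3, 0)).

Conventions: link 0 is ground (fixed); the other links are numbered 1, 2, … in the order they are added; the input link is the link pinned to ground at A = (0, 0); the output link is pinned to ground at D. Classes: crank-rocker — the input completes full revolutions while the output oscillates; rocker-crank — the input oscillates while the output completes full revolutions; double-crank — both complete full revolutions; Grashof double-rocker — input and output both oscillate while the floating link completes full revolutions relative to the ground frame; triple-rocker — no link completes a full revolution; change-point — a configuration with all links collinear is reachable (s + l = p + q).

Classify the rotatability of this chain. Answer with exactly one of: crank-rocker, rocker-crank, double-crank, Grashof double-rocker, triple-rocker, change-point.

lengths: ground=11, input=10, coupler=4, output=2
sorted: s=2 (shortest), l=11 (longest), p+q=14
s + l = 13 vs p + q = 14
s + l < p + q (Grashof) with shortest = output link → rocker-crank

rocker-crank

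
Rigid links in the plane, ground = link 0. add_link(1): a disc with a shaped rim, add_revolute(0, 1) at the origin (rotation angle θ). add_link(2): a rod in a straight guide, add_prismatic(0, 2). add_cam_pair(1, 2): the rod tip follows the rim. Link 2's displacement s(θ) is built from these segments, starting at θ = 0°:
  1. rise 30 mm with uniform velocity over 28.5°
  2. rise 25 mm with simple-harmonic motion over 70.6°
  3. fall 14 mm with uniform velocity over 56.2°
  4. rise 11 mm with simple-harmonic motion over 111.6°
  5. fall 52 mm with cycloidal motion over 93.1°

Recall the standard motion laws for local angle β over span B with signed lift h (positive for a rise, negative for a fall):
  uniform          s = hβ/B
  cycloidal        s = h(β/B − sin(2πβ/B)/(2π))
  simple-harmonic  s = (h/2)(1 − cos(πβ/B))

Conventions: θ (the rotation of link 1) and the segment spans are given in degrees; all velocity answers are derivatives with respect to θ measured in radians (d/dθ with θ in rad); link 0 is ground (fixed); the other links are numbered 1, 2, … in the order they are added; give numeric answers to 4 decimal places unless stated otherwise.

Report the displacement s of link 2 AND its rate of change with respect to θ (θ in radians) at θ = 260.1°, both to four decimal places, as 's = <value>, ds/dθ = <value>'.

segment 1 (0° to 28.5°, uniform, h = 30) is passed completely: s = 0.0000 + (30) = 30.0000
segment 2 (28.5° to 99.1°, simple-harmonic, h = 25) is passed completely: s = 30.0000 + (25) = 55.0000
segment 3 (99.1° to 155.3°, uniform, h = -14) is passed completely: s = 55.0000 + (-14) = 41.0000
θ = 260.1° falls in segment 4 (155.3° to 266.9°, simple-harmonic, h = 11): β = 260.1 − 155.3 = 104.8°, B = 111.6°; Δs = 11/2·(1 − cos(π·0.9391)) = 10.8995; s = 41.0000 + 10.8995 = 51.8995
velocity in seg [155.3°–266.9°] (simple-harmonic), θ in radians: β = 104.8° = 1.8291 rad, B = 111.6° = 1.9478 rad; ds/dθ = (πh/(2B)) sin(πβ/B) = (π·11/(2·1.9478)) sin(π·0.9391) = 1.687757 mm/rad

s = 51.8995, ds/dθ = 1.6878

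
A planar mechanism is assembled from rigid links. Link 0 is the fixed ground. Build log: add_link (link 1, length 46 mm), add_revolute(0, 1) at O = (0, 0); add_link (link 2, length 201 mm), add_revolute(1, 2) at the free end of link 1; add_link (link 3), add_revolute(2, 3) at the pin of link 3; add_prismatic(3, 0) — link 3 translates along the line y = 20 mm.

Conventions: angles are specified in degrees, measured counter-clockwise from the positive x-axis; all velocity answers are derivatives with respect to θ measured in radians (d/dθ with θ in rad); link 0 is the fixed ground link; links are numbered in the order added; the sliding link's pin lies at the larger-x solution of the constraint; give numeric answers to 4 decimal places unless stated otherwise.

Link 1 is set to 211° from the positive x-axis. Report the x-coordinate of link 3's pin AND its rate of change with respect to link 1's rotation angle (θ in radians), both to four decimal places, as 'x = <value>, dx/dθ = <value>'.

geometry: r = 46 mm, L = 201 mm, e = 20 mm
crank pin P = (r cos θ, r sin θ) = (-39.429696, -23.691751)
h = r sin θ − e = -23.691751 − 20 = -43.691751
x = r cos θ + √(L² − h²) = -39.429696 + 196.193860 = 156.764165
dx/dθ = −r sin θ − h·r cos θ/√(L² − h²) (θ in radians; h = -43.691751) = 14.910883

x = 156.7642, dx/dθ = 14.9109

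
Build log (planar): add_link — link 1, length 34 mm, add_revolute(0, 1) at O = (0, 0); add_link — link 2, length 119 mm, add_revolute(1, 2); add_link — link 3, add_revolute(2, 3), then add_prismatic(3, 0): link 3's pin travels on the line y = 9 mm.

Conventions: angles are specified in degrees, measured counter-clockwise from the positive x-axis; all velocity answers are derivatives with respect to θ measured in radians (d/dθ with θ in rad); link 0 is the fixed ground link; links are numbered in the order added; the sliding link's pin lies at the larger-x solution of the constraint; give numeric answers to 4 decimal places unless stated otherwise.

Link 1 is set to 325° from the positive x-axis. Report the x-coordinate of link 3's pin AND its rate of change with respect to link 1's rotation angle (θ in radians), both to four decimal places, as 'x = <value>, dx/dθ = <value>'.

geometry: r = 34 mm, L = 119 mm, e = 9 mm
crank pin P = (r cos θ, r sin θ) = (27.851170, -19.501599)
h = r sin θ − e = -19.501599 − 9 = -28.501599
x = r cos θ + √(L² − h²) = 27.851170 + 115.536396 = 143.387566
dx/dθ = −r sin θ − h·r cos θ/√(L² − h²) (θ in radians; h = -28.501599) = 26.372186

x = 143.3876, dx/dθ = 26.3722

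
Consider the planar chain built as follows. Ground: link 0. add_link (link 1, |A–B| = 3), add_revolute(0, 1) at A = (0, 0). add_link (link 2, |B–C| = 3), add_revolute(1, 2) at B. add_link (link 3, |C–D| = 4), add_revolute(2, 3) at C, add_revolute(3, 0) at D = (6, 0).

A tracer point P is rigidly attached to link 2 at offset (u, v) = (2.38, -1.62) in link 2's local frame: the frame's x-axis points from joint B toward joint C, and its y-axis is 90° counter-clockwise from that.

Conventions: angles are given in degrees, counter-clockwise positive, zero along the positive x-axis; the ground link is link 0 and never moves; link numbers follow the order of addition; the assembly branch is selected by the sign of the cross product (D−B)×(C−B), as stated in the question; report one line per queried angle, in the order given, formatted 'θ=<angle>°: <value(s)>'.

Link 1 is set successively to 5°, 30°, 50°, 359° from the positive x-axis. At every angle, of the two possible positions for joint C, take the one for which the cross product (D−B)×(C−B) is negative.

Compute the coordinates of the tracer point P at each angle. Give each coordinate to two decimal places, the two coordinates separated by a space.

A=(0,0), D=(6.00,0)
θ=5°: B = A + 3.00·(cos5°, sin5°) = (2.9886, 0.2615)
θ=5°: |BD| = 3.0227
θ=5°: circle(B,3.00) ∩ circle(D,4.00): a=0.3535, h=2.9791
θ=5°:   candidates: C₊=(3.5984,3.1988) cross=9.005; C₋=(3.0831,-2.7370) cross=-9.005
θ=5°:   branch - wants cross < 0 → take C=(3.0831,-2.7370) (cross=-9.005)
θ=5°: ex = (C−B)/|BC| = (0.0315,-0.9995); ey = (0.9995,0.0315)
θ=5°: P = B + 2.38·ex + -1.62·ey = (1.4443,-2.1684)
θ=30°: B = A + 3.00·(cos30°, sin30°) = (2.5981, 1.5000)
θ=30°: |BD| = 3.7179
θ=30°: circle(B,3.00) ∩ circle(D,4.00): a=0.9176, h=2.8562
θ=30°:   candidates: C₊=(4.5900,3.7433) cross=10.619; C₋=(2.2853,-1.4837) cross=-10.619
θ=30°:   branch - wants cross < 0 → take C=(2.2853,-1.4837) (cross=-10.619)
θ=30°: ex = (C−B)/|BC| = (-0.1042,-0.9946); ey = (0.9946,-0.1042)
θ=30°: P = B + 2.38·ex + -1.62·ey = (0.7388,-0.6981)
θ=50°: B = A + 3.00·(cos50°, sin50°) = (1.9284, 2.2981)
θ=50°: |BD| = 4.6754
θ=50°: circle(B,3.00) ∩ circle(D,4.00): a=1.5891, h=2.5445
θ=50°:   candidates: C₊=(4.5630,3.7330) cross=11.897; C₋=(2.0615,-0.6989) cross=-11.897
θ=50°:   branch - wants cross < 0 → take C=(2.0615,-0.6989) (cross=-11.897)
θ=50°: ex = (C−B)/|BC| = (0.0444,-0.9990); ey = (0.9990,0.0444)
θ=50°: P = B + 2.38·ex + -1.62·ey = (0.4156,-0.1514)
θ=359°: B = A + 3.00·(cos359°, sin359°) = (2.9995, -0.0524)
θ=359°: |BD| = 3.0009
θ=359°: circle(B,3.00) ∩ circle(D,4.00): a=0.3341, h=2.9813
θ=359°:   candidates: C₊=(3.2816,2.9344) cross=8.947; C₋=(3.3857,-3.0274) cross=-8.947
θ=359°:   branch - wants cross < 0 → take C=(3.3857,-3.0274) (cross=-8.947)
θ=359°: ex = (C−B)/|BC| = (0.1287,-0.9917); ey = (0.9917,0.1287)
θ=359°: P = B + 2.38·ex + -1.62·ey = (1.6993,-2.6211)

θ=5°: 1.44 -2.17
θ=30°: 0.74 -0.70
θ=50°: 0.42 -0.15
θ=359°: 1.70 -2.62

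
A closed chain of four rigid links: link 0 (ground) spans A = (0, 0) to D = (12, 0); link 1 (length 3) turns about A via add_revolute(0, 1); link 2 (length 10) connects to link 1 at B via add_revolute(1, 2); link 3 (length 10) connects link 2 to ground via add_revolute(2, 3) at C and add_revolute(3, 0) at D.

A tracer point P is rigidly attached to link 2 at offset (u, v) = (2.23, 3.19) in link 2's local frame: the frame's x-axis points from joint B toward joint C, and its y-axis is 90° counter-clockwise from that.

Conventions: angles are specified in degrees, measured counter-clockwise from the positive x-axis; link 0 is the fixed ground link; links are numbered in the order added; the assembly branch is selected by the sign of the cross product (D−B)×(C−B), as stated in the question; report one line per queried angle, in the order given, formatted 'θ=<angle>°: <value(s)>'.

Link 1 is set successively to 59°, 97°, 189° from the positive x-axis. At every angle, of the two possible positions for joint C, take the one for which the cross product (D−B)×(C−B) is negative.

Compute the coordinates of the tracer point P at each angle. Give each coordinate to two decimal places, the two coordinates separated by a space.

A=(0,0), D=(12.00,0)
θ=59°: B = A + 3.00·(cos59°, sin59°) = (1.5451, 2.5715)
θ=59°: |BD| = 10.7665
θ=59°: circle(B,10.00) ∩ circle(D,10.00): a=5.3832, h=8.4274
θ=59°:   candidates: C₊=(8.7854,9.4692) cross=90.733; C₋=(4.7597,-6.8977) cross=-90.733
θ=59°:   branch - wants cross < 0 → take C=(4.7597,-6.8977) (cross=-90.733)
θ=59°: ex = (C−B)/|BC| = (0.3215,-0.9469); ey = (0.9469,0.3215)
θ=59°: P = B + 2.23·ex + 3.19·ey = (5.2827,1.4853)
θ=97°: B = A + 3.00·(cos97°, sin97°) = (-0.3656, 2.9776)
θ=97°: |BD| = 12.7191
θ=97°: circle(B,10.00) ∩ circle(D,10.00): a=6.3595, h=7.7173
θ=97°:   candidates: C₊=(7.6239,8.9916) cross=98.157; C₋=(4.0105,-6.0140) cross=-98.157
θ=97°:   branch - wants cross < 0 → take C=(4.0105,-6.0140) (cross=-98.157)
θ=97°: ex = (C−B)/|BC| = (0.4376,-0.8992); ey = (0.8992,0.4376)
θ=97°: P = B + 2.23·ex + 3.19·ey = (3.4786,2.3685)
θ=189°: B = A + 3.00·(cos189°, sin189°) = (-2.9631, -0.4693)
θ=189°: |BD| = 14.9704
θ=189°: circle(B,10.00) ∩ circle(D,10.00): a=7.4852, h=6.6311
θ=189°:   candidates: C₊=(4.3106,6.3932) cross=99.271; C₋=(4.7263,-6.8625) cross=-99.271
θ=189°:   branch - wants cross < 0 → take C=(4.7263,-6.8625) (cross=-99.271)
θ=189°: ex = (C−B)/|BC| = (0.7689,-0.6393); ey = (0.6393,0.7689)
θ=189°: P = B + 2.23·ex + 3.19·ey = (0.7911,0.5579)

θ=59°: 5.28 1.49
θ=97°: 3.48 2.37
θ=189°: 0.79 0.56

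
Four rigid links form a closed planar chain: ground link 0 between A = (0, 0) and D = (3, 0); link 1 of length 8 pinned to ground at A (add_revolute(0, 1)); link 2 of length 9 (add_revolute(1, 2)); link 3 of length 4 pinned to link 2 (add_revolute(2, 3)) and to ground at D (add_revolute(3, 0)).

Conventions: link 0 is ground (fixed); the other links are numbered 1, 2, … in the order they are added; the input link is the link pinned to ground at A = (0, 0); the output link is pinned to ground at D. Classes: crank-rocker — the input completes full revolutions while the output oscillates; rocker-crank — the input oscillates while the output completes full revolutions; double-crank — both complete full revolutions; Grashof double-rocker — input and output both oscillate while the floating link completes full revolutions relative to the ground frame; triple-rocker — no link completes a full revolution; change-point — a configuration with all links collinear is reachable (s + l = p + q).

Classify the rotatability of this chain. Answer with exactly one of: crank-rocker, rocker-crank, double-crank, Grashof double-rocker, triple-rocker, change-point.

lengths: ground=3, input=8, coupler=9, output=4
sorted: s=3 (shortest), l=9 (longest), p+q=12
s + l = 12 vs p + q = 12
s + l = p + q → change-point (collinear configuration reachable)

change-point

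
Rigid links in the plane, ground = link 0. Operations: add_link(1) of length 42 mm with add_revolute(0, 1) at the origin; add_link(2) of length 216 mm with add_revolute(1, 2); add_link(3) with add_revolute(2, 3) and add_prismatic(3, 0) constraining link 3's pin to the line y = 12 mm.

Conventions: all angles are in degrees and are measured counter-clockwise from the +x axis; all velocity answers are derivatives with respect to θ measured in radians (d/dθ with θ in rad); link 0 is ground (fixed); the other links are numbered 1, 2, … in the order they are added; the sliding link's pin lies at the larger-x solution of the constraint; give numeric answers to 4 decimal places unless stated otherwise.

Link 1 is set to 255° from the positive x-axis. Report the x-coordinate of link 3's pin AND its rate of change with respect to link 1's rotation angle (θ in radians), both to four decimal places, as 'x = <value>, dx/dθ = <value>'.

geometry: r = 42 mm, L = 216 mm, e = 12 mm
crank pin P = (r cos θ, r sin θ) = (-10.870400, -40.568885)
h = r sin θ − e = -40.568885 − 12 = -52.568885
x = r cos θ + √(L² − h²) = -10.870400 + 209.505399 = 198.634999
dx/dθ = −r sin θ − h·r cos θ/√(L² − h²) (θ in radians; h = -52.568885) = 37.841295

x = 198.6350, dx/dθ = 37.8413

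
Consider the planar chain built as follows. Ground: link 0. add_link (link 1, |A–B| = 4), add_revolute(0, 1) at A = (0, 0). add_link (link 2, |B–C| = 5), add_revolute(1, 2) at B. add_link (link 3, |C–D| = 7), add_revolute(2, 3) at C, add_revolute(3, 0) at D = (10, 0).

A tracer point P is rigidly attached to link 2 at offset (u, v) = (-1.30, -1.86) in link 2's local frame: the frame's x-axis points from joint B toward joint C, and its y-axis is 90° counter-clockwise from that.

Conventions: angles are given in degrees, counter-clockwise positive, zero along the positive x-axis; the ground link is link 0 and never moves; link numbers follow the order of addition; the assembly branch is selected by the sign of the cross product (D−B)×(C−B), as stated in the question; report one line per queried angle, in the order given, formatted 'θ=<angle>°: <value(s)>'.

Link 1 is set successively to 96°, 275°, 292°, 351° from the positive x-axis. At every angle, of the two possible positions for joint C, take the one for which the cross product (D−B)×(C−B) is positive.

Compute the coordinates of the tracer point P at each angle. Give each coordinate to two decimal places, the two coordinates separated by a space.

A=(0,0), D=(10.00,0)
θ=96°: B = A + 4.00·(cos96°, sin96°) = (-0.4181, 3.9781)
θ=96°: |BD| = 11.1518
θ=96°: circle(B,5.00) ∩ circle(D,7.00): a=4.4998, h=2.1798
θ=96°:   candidates: C₊=(4.5633,4.4093) cross=24.309; C₋=(3.0081,0.3365) cross=-24.309
θ=96°:   branch + wants cross > 0 → take C=(4.5633,4.4093) (cross=24.309)
θ=96°: ex = (C−B)/|BC| = (0.9963,0.0862); ey = (-0.0862,0.9963)
θ=96°: P = B + -1.30·ex + -1.86·ey = (-1.5529,2.0129)
θ=275°: B = A + 4.00·(cos275°, sin275°) = (0.3486, -3.9848)
θ=275°: |BD| = 10.4416
θ=275°: circle(B,5.00) ∩ circle(D,7.00): a=4.0716, h=2.9021
θ=275°:   candidates: C₊=(3.0045,0.2515) cross=30.303; C₋=(5.2196,-5.1135) cross=-30.303
θ=275°:   branch + wants cross > 0 → take C=(3.0045,0.2515) (cross=30.303)
θ=275°: ex = (C−B)/|BC| = (0.5312,0.8473); ey = (-0.8473,0.5312)
θ=275°: P = B + -1.30·ex + -1.86·ey = (1.2340,-6.0742)
θ=292°: B = A + 4.00·(cos292°, sin292°) = (1.4984, -3.7087)
θ=292°: |BD| = 9.2753
θ=292°: circle(B,5.00) ∩ circle(D,7.00): a=3.3439, h=3.7173
θ=292°:   candidates: C₊=(3.0770,1.0355) cross=34.479; C₋=(6.0497,-5.7789) cross=-34.479
θ=292°:   branch + wants cross > 0 → take C=(3.0770,1.0355) (cross=34.479)
θ=292°: ex = (C−B)/|BC| = (0.3157,0.9489); ey = (-0.9489,0.3157)
θ=292°: P = B + -1.30·ex + -1.86·ey = (2.8529,-5.5295)
θ=351°: B = A + 4.00·(cos351°, sin351°) = (3.9508, -0.6257)
θ=351°: |BD| = 6.0815
θ=351°: circle(B,5.00) ∩ circle(D,7.00): a=1.0676, h=4.8847
θ=351°:   candidates: C₊=(4.5101,4.3429) cross=29.706; C₋=(5.5153,-5.3747) cross=-29.706
θ=351°:   branch + wants cross > 0 → take C=(4.5101,4.3429) (cross=29.706)
θ=351°: ex = (C−B)/|BC| = (0.1119,0.9937); ey = (-0.9937,0.1119)
θ=351°: P = B + -1.30·ex + -1.86·ey = (5.6537,-2.1256)

θ=96°: -1.55 2.01
θ=275°: 1.23 -6.07
θ=292°: 2.85 -5.53
θ=351°: 5.65 -2.13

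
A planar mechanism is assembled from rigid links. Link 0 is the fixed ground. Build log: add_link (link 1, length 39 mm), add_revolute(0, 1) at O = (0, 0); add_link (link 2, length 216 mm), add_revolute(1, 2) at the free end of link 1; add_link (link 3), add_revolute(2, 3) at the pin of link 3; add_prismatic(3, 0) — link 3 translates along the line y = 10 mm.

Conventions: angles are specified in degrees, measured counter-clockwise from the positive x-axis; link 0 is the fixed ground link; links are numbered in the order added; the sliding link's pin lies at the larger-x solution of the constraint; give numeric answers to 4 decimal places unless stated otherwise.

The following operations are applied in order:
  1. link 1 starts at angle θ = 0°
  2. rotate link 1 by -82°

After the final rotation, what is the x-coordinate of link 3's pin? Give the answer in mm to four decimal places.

geometry: r = 39 mm, L = 216 mm, e = 10 mm; θ starts at 0°
rotate link 1 by -82°: θ ← 0° -82° = -82°
crank pin P = (r cos θ, r sin θ) = (5.427751, -38.620455)
h = r sin θ − e = -38.620455 − 10 = -48.620455
x = r cos θ + √(L² − h²) = 5.427751 + 210.456768 = 215.884519

215.8845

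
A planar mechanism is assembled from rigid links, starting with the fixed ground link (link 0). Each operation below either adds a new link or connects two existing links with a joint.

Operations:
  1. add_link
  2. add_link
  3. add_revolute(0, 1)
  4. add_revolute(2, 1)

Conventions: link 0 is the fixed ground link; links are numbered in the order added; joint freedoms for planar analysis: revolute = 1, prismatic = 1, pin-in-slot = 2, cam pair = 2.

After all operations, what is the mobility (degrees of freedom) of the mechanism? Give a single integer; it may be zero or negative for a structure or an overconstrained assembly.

(L,J1,J2)=(1,0,0); link0 fixed
link1: (2,0,0)
link2: (3,0,0)
R 0-1 [J1]: (3,1,0)
R 2-1 [J1]: (3,2,0)
Grübler: 3·2 − 2·2 − 0 = 2

M = 2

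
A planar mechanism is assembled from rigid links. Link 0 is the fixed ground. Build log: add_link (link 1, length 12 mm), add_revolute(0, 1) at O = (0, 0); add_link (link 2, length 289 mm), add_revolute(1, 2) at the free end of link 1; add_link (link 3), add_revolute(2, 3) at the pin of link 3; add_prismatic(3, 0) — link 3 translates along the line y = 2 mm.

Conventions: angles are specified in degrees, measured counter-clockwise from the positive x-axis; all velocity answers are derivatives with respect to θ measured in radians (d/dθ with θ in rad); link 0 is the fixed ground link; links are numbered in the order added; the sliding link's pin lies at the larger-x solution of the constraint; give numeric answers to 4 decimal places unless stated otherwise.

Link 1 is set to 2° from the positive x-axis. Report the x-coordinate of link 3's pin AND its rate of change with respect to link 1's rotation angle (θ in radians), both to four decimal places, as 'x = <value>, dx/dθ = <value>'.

geometry: r = 12 mm, L = 289 mm, e = 2 mm
crank pin P = (r cos θ, r sin θ) = (11.992690, 0.418794)
h = r sin θ − e = 0.418794 − 2 = -1.581206
x = r cos θ + √(L² − h²) = 11.992690 + 288.995674 = 300.988364
dx/dθ = −r sin θ − h·r cos θ/√(L² − h²) (θ in radians; h = -1.581206) = -0.353177

x = 300.9884, dx/dθ = -0.3532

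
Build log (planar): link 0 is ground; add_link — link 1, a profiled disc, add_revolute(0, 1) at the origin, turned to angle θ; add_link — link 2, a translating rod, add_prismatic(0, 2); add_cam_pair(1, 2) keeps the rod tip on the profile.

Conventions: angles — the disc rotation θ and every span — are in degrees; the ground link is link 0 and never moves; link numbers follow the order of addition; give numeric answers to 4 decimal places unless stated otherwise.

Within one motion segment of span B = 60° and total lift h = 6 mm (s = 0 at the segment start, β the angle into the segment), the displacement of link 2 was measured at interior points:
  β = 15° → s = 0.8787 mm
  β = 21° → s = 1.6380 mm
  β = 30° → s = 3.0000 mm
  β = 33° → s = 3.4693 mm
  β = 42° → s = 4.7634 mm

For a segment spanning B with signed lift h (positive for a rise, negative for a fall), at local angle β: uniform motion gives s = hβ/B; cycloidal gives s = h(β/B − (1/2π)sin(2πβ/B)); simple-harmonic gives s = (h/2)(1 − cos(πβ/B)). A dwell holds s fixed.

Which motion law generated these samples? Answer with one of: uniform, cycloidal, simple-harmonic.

candidates at β/B = r: uniform s = h·r (linear in β); cycloidal s = h·(r − sin(2πr)/(2π)); simple-harmonic s = (h/2)(1 − cos(πr))
β=15°: printed 0.8787 | uniform 1.5000, cycloidal 0.5451, simple-harmonic 0.8787
β=21°: printed 1.6380 | uniform 2.1000, cycloidal 1.3274, simple-harmonic 1.6380
β=30°: printed 3.0000 | uniform 3.0000, cycloidal 3.0000, simple-harmonic 3.0000
β=33°: printed 3.4693 | uniform 3.3000, cycloidal 3.5951, simple-harmonic 3.4693
β=42°: printed 4.7634 | uniform 4.2000, cycloidal 5.1082, simple-harmonic 4.7634
only one law matches every sample → simple-harmonic

simple-harmonic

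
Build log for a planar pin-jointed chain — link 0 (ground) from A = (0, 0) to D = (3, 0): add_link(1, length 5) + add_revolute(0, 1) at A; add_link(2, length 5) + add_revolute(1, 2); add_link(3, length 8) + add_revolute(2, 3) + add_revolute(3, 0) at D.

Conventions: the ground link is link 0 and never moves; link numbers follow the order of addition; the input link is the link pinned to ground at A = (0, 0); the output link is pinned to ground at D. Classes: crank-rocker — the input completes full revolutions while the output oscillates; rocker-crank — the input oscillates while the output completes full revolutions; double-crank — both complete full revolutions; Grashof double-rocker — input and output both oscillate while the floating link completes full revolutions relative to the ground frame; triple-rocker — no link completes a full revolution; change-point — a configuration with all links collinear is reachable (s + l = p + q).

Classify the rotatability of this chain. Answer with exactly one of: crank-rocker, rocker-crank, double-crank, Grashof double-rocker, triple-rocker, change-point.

lengths: ground=3, input=5, coupler=5, output=8
sorted: s=3 (shortest), l=8 (longest), p+q=10
s + l = 11 vs p + q = 10
s + l > p + q → non-Grashof → no link fully rotates → triple-rocker

triple-rocker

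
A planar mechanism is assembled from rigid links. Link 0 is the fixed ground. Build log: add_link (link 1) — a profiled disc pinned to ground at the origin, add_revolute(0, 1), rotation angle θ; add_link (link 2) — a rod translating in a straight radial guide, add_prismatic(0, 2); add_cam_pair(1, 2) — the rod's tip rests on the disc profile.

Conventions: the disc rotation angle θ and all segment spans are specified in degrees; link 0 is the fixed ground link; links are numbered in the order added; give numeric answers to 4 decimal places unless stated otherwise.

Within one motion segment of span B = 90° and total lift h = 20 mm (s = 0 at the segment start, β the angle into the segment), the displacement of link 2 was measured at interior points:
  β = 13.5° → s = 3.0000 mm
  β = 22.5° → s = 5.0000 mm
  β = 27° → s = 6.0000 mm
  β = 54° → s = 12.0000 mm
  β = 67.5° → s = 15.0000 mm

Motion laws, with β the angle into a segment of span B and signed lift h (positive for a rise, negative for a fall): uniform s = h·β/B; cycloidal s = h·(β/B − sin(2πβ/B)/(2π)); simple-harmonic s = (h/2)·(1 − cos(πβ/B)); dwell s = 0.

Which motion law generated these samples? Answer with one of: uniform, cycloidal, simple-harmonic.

candidates at β/B = r: uniform s = h·r (linear in β); cycloidal s = h·(r − sin(2πr)/(2π)); simple-harmonic s = (h/2)(1 − cos(πr))
β=13.5°: printed 3.0000 | uniform 3.0000, cycloidal 0.4248, simple-harmonic 1.0899
β=22.5°: printed 5.0000 | uniform 5.0000, cycloidal 1.8169, simple-harmonic 2.9289
β=27°: printed 6.0000 | uniform 6.0000, cycloidal 2.9727, simple-harmonic 4.1221
β=54°: printed 12.0000 | uniform 12.0000, cycloidal 13.8710, simple-harmonic 13.0902
β=67.5°: printed 15.0000 | uniform 15.0000, cycloidal 18.1831, simple-harmonic 17.0711
only one law matches every sample → uniform

uniform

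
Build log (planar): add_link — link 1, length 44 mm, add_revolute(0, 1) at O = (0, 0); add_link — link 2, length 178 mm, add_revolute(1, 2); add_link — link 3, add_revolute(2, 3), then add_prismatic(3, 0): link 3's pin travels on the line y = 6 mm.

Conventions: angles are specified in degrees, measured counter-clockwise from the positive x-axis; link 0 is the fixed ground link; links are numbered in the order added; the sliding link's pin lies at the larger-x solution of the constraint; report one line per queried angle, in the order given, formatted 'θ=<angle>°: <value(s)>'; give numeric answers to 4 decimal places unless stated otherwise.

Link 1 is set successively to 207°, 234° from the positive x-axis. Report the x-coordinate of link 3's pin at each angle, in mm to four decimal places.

geometry: r = 44 mm, L = 178 mm, e = 6 mm
θ=207°: crank pin P = (r cos θ, r sin θ) = (-39.204287, -19.975582)
θ=207°: h = r sin θ − e = -19.975582 − 6 = -25.975582
θ=207°: x = r cos θ + √(L² − h²) = -39.204287 + 176.094489 = 136.890202
θ=234°: crank pin P = (r cos θ, r sin θ) = (-25.862551, -35.596748)
θ=234°: h = r sin θ − e = -35.596748 − 6 = -41.596748
θ=234°: x = r cos θ + √(L² − h²) = -25.862551 + 173.071403 = 147.208852

θ=207°: 136.8902
θ=234°: 147.2089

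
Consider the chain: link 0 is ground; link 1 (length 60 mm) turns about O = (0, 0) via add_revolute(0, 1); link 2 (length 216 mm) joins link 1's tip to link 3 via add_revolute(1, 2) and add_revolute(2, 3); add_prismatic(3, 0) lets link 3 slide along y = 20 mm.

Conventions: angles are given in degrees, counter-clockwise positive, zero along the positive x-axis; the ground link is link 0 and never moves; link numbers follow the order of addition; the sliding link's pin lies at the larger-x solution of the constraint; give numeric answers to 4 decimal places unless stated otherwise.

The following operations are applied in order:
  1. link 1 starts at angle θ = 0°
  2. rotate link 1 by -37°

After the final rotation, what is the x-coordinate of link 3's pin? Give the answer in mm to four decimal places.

geometry: r = 60 mm, L = 216 mm, e = 20 mm; θ starts at 0°
rotate link 1 by -37°: θ ← 0° -37° = -37°
crank pin P = (r cos θ, r sin θ) = (47.918131, -36.108901)
h = r sin θ − e = -36.108901 − 20 = -56.108901
x = r cos θ + √(L² − h²) = 47.918131 + 208.585213 = 256.503344

256.5033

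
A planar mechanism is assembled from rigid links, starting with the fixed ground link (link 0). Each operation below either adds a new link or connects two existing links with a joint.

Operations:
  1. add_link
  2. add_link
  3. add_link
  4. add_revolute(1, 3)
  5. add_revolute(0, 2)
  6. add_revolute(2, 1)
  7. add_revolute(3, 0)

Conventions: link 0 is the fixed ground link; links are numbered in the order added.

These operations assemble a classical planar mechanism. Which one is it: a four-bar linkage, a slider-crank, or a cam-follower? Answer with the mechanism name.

links: 4 (incl. ground); joints: 4 revolute, 0 prismatic, 0 higher (cam) pair, forming one closed loop
4 links in a single 4R loop → four-bar linkage

four-bar linkage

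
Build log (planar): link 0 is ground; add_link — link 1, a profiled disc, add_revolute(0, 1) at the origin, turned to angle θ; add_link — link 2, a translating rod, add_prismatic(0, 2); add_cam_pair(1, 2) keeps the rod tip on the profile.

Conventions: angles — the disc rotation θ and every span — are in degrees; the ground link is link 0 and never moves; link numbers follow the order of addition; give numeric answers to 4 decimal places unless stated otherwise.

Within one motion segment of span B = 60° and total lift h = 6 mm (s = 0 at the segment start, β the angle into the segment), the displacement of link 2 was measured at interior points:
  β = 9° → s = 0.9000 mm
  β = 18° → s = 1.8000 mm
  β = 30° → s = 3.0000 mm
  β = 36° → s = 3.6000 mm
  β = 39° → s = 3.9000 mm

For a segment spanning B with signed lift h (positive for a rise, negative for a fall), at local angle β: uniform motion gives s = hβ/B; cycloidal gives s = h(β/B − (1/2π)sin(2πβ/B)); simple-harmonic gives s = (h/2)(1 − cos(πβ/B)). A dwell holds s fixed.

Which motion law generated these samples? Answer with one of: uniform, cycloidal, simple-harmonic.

candidates at β/B = r: uniform s = h·r (linear in β); cycloidal s = h·(r − sin(2πr)/(2π)); simple-harmonic s = (h/2)(1 − cos(πr))
β=9°: printed 0.9000 | uniform 0.9000, cycloidal 0.1274, simple-harmonic 0.3270
β=18°: printed 1.8000 | uniform 1.8000, cycloidal 0.8918, simple-harmonic 1.2366
β=30°: printed 3.0000 | uniform 3.0000, cycloidal 3.0000, simple-harmonic 3.0000
β=36°: printed 3.6000 | uniform 3.6000, cycloidal 4.1613, simple-harmonic 3.9271
β=39°: printed 3.9000 | uniform 3.9000, cycloidal 4.6726, simple-harmonic 4.3620
only one law matches every sample → uniform

uniform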